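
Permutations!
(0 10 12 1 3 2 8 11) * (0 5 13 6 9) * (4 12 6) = (0 10 6 9)(1 3 2 8 11 5 13 4 12) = [10, 3, 8, 2, 12, 13, 9, 7, 11, 0, 6, 5, 1, 4]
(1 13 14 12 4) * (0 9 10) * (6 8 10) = (0 9 6 8 10)(1 13 14 12 4) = [9, 13, 2, 3, 1, 5, 8, 7, 10, 6, 0, 11, 4, 14, 12]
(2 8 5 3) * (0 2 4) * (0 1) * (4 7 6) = [2, 0, 8, 7, 1, 3, 4, 6, 5] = (0 2 8 5 3 7 6 4 1)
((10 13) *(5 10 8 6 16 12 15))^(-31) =((5 10 13 8 6 16 12 15))^(-31) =(5 10 13 8 6 16 12 15)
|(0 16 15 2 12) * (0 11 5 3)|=8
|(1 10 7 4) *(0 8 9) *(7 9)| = |(0 8 7 4 1 10 9)| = 7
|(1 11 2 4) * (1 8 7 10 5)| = |(1 11 2 4 8 7 10 5)| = 8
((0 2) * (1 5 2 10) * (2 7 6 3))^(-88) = ((0 10 1 5 7 6 3 2))^(-88) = (10)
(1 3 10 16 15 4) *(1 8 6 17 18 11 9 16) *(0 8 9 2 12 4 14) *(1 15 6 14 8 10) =(0 10 15 8 14)(1 3)(2 12 4 9 16 6 17 18 11) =[10, 3, 12, 1, 9, 5, 17, 7, 14, 16, 15, 2, 4, 13, 0, 8, 6, 18, 11]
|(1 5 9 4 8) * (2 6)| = 10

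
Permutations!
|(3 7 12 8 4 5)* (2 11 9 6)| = 12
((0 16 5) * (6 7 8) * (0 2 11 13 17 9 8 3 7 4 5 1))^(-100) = ((0 16 1)(2 11 13 17 9 8 6 4 5)(3 7))^(-100) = (0 1 16)(2 5 4 6 8 9 17 13 11)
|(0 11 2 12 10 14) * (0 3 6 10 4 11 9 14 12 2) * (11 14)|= |(0 9 11)(3 6 10 12 4 14)|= 6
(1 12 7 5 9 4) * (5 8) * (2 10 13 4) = [0, 12, 10, 3, 1, 9, 6, 8, 5, 2, 13, 11, 7, 4] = (1 12 7 8 5 9 2 10 13 4)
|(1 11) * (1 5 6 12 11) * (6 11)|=2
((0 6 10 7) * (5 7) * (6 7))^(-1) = ((0 7)(5 6 10))^(-1) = (0 7)(5 10 6)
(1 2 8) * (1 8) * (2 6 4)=(8)(1 6 4 2)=[0, 6, 1, 3, 2, 5, 4, 7, 8]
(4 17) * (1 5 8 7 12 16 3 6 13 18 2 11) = [0, 5, 11, 6, 17, 8, 13, 12, 7, 9, 10, 1, 16, 18, 14, 15, 3, 4, 2] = (1 5 8 7 12 16 3 6 13 18 2 11)(4 17)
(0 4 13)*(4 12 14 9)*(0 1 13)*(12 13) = (0 13 1 12 14 9 4) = [13, 12, 2, 3, 0, 5, 6, 7, 8, 4, 10, 11, 14, 1, 9]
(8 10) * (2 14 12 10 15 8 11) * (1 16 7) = (1 16 7)(2 14 12 10 11)(8 15) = [0, 16, 14, 3, 4, 5, 6, 1, 15, 9, 11, 2, 10, 13, 12, 8, 7]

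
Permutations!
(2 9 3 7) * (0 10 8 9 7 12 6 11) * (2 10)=(0 2 7 10 8 9 3 12 6 11)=[2, 1, 7, 12, 4, 5, 11, 10, 9, 3, 8, 0, 6]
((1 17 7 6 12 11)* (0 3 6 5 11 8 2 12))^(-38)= (0 3 6)(1 7 11 17 5)(2 12 8)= ((0 3 6)(1 17 7 5 11)(2 12 8))^(-38)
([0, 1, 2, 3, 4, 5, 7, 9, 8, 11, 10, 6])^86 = (6 9)(7 11)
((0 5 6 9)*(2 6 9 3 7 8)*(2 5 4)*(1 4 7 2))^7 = (0 8 9 7 5)(1 4)(2 6 3) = ((0 7 8 5 9)(1 4)(2 6 3))^7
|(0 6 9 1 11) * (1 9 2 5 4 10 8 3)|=10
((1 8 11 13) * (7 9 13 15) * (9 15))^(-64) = (15)(1 8 11 9 13)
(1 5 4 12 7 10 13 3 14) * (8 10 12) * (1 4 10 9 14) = (1 5 10 13 3)(4 8 9 14)(7 12) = [0, 5, 2, 1, 8, 10, 6, 12, 9, 14, 13, 11, 7, 3, 4]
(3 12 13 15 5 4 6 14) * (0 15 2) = (0 15 5 4 6 14 3 12 13 2) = [15, 1, 0, 12, 6, 4, 14, 7, 8, 9, 10, 11, 13, 2, 3, 5]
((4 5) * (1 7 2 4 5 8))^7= ((1 7 2 4 8))^7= (1 2 8 7 4)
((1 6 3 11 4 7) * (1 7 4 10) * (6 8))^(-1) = (1 10 11 3 6 8)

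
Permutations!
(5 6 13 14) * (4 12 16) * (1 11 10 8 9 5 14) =(1 11 10 8 9 5 6 13)(4 12 16) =[0, 11, 2, 3, 12, 6, 13, 7, 9, 5, 8, 10, 16, 1, 14, 15, 4]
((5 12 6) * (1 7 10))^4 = (1 7 10)(5 12 6)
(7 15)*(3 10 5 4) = (3 10 5 4)(7 15) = [0, 1, 2, 10, 3, 4, 6, 15, 8, 9, 5, 11, 12, 13, 14, 7]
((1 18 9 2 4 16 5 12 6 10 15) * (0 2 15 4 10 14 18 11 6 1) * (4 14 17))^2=((0 2 10 14 18 9 15)(1 11 6 17 4 16 5 12))^2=(0 10 18 15 2 14 9)(1 6 4 5)(11 17 16 12)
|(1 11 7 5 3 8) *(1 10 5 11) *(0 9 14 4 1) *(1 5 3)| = |(0 9 14 4 5 1)(3 8 10)(7 11)| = 6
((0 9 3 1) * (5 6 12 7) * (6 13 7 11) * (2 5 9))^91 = ((0 2 5 13 7 9 3 1)(6 12 11))^91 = (0 13 3 2 7 1 5 9)(6 12 11)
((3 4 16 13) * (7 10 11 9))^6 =(3 16)(4 13)(7 11)(9 10)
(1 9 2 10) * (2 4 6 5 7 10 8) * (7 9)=(1 7 10)(2 8)(4 6 5 9)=[0, 7, 8, 3, 6, 9, 5, 10, 2, 4, 1]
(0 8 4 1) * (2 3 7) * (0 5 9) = (0 8 4 1 5 9)(2 3 7) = [8, 5, 3, 7, 1, 9, 6, 2, 4, 0]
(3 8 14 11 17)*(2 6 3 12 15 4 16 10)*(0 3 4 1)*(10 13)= (0 3 8 14 11 17 12 15 1)(2 6 4 16 13 10)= [3, 0, 6, 8, 16, 5, 4, 7, 14, 9, 2, 17, 15, 10, 11, 1, 13, 12]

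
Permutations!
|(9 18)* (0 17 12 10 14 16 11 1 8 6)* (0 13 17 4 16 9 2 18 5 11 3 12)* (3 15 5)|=110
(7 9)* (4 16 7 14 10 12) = (4 16 7 9 14 10 12) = [0, 1, 2, 3, 16, 5, 6, 9, 8, 14, 12, 11, 4, 13, 10, 15, 7]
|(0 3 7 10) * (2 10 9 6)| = |(0 3 7 9 6 2 10)| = 7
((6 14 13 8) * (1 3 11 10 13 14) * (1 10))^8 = (14)(1 11 3)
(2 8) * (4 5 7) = (2 8)(4 5 7) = [0, 1, 8, 3, 5, 7, 6, 4, 2]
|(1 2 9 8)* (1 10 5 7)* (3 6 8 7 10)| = 12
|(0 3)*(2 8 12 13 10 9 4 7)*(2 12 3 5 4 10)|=18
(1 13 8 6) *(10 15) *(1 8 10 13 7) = [0, 7, 2, 3, 4, 5, 8, 1, 6, 9, 15, 11, 12, 10, 14, 13] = (1 7)(6 8)(10 15 13)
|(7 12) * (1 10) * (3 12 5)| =|(1 10)(3 12 7 5)| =4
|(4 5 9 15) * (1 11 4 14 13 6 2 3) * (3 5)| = |(1 11 4 3)(2 5 9 15 14 13 6)| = 28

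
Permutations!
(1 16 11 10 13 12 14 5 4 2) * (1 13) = (1 16 11 10)(2 13 12 14 5 4) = [0, 16, 13, 3, 2, 4, 6, 7, 8, 9, 1, 10, 14, 12, 5, 15, 11]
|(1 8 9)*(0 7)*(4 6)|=|(0 7)(1 8 9)(4 6)|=6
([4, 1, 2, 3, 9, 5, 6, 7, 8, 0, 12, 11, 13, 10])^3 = [0, 1, 2, 3, 4, 5, 6, 7, 8, 9, 10, 11, 12, 13]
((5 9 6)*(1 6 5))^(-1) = (1 6)(5 9)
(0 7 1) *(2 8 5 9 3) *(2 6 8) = (0 7 1)(3 6 8 5 9) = [7, 0, 2, 6, 4, 9, 8, 1, 5, 3]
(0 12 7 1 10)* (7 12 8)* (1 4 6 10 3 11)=(12)(0 8 7 4 6 10)(1 3 11)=[8, 3, 2, 11, 6, 5, 10, 4, 7, 9, 0, 1, 12]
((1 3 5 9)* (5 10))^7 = ((1 3 10 5 9))^7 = (1 10 9 3 5)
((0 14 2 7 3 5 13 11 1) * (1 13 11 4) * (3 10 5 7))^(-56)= (0 1 4 13 11 5 10 7 3 2 14)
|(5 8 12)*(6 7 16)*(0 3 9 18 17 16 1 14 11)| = 33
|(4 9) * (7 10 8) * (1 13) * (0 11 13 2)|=30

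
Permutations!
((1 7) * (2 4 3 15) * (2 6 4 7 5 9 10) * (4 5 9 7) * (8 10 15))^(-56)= ((1 9 15 6 5 7)(2 4 3 8 10))^(-56)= (1 5 15)(2 10 8 3 4)(6 9 7)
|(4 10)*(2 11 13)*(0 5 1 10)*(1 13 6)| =|(0 5 13 2 11 6 1 10 4)| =9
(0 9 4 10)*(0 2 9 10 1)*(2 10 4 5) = (10)(0 4 1)(2 9 5) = [4, 0, 9, 3, 1, 2, 6, 7, 8, 5, 10]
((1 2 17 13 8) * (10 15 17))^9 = (1 10 17 8 2 15 13) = ((1 2 10 15 17 13 8))^9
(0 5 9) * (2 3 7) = [5, 1, 3, 7, 4, 9, 6, 2, 8, 0] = (0 5 9)(2 3 7)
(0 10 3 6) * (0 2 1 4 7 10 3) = (0 3 6 2 1 4 7 10) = [3, 4, 1, 6, 7, 5, 2, 10, 8, 9, 0]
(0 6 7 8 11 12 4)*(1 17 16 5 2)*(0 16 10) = (0 6 7 8 11 12 4 16 5 2 1 17 10) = [6, 17, 1, 3, 16, 2, 7, 8, 11, 9, 0, 12, 4, 13, 14, 15, 5, 10]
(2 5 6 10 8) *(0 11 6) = (0 11 6 10 8 2 5) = [11, 1, 5, 3, 4, 0, 10, 7, 2, 9, 8, 6]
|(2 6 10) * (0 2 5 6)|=6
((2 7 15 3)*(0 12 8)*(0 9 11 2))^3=((0 12 8 9 11 2 7 15 3))^3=(0 9 7)(2 3 8)(11 15 12)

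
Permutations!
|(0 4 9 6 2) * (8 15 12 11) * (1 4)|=|(0 1 4 9 6 2)(8 15 12 11)|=12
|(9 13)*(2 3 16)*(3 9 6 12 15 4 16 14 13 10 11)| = |(2 9 10 11 3 14 13 6 12 15 4 16)| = 12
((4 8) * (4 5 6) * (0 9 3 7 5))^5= ((0 9 3 7 5 6 4 8))^5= (0 6 3 8 5 9 4 7)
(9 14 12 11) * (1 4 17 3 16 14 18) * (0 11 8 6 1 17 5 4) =(0 11 9 18 17 3 16 14 12 8 6 1)(4 5) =[11, 0, 2, 16, 5, 4, 1, 7, 6, 18, 10, 9, 8, 13, 12, 15, 14, 3, 17]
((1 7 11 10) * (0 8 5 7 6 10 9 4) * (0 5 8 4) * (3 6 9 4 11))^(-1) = ((0 11 4 5 7 3 6 10 1 9))^(-1) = (0 9 1 10 6 3 7 5 4 11)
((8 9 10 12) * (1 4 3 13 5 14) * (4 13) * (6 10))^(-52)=(14)(6 8 10 9 12)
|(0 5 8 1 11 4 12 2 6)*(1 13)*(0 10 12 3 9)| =|(0 5 8 13 1 11 4 3 9)(2 6 10 12)| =36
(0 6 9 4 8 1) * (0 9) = (0 6)(1 9 4 8) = [6, 9, 2, 3, 8, 5, 0, 7, 1, 4]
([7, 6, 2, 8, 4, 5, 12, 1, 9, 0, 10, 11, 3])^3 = (0 6 8 7 12 9 1 3)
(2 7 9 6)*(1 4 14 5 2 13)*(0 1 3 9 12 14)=(0 1 4)(2 7 12 14 5)(3 9 6 13)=[1, 4, 7, 9, 0, 2, 13, 12, 8, 6, 10, 11, 14, 3, 5]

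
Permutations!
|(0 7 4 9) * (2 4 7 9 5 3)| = 4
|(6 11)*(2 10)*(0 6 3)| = 4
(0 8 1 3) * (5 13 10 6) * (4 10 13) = [8, 3, 2, 0, 10, 4, 5, 7, 1, 9, 6, 11, 12, 13] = (13)(0 8 1 3)(4 10 6 5)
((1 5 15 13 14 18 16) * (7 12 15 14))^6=(1 5 14 18 16)(7 15)(12 13)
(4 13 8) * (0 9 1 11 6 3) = (0 9 1 11 6 3)(4 13 8) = [9, 11, 2, 0, 13, 5, 3, 7, 4, 1, 10, 6, 12, 8]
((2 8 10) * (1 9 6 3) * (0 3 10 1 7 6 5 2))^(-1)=((0 3 7 6 10)(1 9 5 2 8))^(-1)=(0 10 6 7 3)(1 8 2 5 9)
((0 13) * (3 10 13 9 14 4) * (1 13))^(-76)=((0 9 14 4 3 10 1 13))^(-76)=(0 3)(1 14)(4 13)(9 10)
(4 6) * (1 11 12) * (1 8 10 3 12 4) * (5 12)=(1 11 4 6)(3 5 12 8 10)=[0, 11, 2, 5, 6, 12, 1, 7, 10, 9, 3, 4, 8]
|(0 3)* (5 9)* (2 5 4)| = 4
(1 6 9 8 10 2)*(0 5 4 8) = (0 5 4 8 10 2 1 6 9) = [5, 6, 1, 3, 8, 4, 9, 7, 10, 0, 2]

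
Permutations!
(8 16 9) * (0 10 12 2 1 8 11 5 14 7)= (0 10 12 2 1 8 16 9 11 5 14 7)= [10, 8, 1, 3, 4, 14, 6, 0, 16, 11, 12, 5, 2, 13, 7, 15, 9]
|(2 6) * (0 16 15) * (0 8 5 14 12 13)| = |(0 16 15 8 5 14 12 13)(2 6)| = 8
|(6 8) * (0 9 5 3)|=|(0 9 5 3)(6 8)|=4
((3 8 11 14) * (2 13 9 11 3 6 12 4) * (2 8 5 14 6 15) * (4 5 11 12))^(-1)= (2 15 14 5 12 9 13)(3 8 4 6 11)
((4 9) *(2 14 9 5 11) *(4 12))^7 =((2 14 9 12 4 5 11))^7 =(14)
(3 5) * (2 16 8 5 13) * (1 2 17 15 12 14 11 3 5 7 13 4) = (1 2 16 8 7 13 17 15 12 14 11 3 4) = [0, 2, 16, 4, 1, 5, 6, 13, 7, 9, 10, 3, 14, 17, 11, 12, 8, 15]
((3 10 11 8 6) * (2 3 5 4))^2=((2 3 10 11 8 6 5 4))^2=(2 10 8 5)(3 11 6 4)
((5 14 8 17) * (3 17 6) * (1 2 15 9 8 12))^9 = ((1 2 15 9 8 6 3 17 5 14 12))^9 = (1 14 17 6 9 2 12 5 3 8 15)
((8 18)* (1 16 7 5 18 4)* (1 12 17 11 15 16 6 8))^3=((1 6 8 4 12 17 11 15 16 7 5 18))^3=(1 4 11 7)(5 6 12 15)(8 17 16 18)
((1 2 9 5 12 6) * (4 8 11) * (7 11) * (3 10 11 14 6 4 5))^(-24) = (1 9 10 5 4 7 6 2 3 11 12 8 14)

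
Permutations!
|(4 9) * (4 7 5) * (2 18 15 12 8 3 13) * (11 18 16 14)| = 20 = |(2 16 14 11 18 15 12 8 3 13)(4 9 7 5)|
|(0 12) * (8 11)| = |(0 12)(8 11)| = 2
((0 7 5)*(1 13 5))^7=((0 7 1 13 5))^7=(0 1 5 7 13)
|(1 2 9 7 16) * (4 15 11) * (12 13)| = 30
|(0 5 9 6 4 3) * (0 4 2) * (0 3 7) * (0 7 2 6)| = |(0 5 9)(2 3 4)| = 3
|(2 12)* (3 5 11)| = |(2 12)(3 5 11)| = 6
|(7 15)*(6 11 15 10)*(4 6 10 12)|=6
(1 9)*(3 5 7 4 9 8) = (1 8 3 5 7 4 9) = [0, 8, 2, 5, 9, 7, 6, 4, 3, 1]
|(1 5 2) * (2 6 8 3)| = |(1 5 6 8 3 2)| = 6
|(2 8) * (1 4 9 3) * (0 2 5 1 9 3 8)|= 6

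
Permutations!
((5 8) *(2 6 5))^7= (2 8 5 6)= ((2 6 5 8))^7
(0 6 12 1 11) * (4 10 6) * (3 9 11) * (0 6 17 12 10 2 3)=[4, 0, 3, 9, 2, 5, 10, 7, 8, 11, 17, 6, 1, 13, 14, 15, 16, 12]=(0 4 2 3 9 11 6 10 17 12 1)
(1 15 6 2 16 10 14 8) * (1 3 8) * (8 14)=(1 15 6 2 16 10 8 3 14)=[0, 15, 16, 14, 4, 5, 2, 7, 3, 9, 8, 11, 12, 13, 1, 6, 10]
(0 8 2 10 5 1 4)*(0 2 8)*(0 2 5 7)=(0 2 10 7)(1 4 5)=[2, 4, 10, 3, 5, 1, 6, 0, 8, 9, 7]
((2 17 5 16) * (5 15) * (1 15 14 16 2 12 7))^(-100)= ((1 15 5 2 17 14 16 12 7))^(-100)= (1 7 12 16 14 17 2 5 15)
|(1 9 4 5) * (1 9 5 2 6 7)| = |(1 5 9 4 2 6 7)| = 7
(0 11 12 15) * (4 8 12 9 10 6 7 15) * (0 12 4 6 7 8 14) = [11, 1, 2, 3, 14, 5, 8, 15, 4, 10, 7, 9, 6, 13, 0, 12] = (0 11 9 10 7 15 12 6 8 4 14)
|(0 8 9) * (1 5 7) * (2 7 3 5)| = |(0 8 9)(1 2 7)(3 5)| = 6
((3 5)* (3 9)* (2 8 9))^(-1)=((2 8 9 3 5))^(-1)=(2 5 3 9 8)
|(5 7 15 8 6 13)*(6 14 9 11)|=9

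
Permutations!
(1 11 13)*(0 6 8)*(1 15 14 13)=(0 6 8)(1 11)(13 15 14)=[6, 11, 2, 3, 4, 5, 8, 7, 0, 9, 10, 1, 12, 15, 13, 14]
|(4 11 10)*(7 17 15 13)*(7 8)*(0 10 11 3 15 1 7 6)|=24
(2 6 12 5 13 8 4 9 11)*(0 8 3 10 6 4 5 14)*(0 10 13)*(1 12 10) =(0 8 5)(1 12 14)(2 4 9 11)(3 13)(6 10) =[8, 12, 4, 13, 9, 0, 10, 7, 5, 11, 6, 2, 14, 3, 1]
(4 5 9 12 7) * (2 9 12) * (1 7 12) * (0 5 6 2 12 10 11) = (0 5 1 7 4 6 2 9 12 10 11) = [5, 7, 9, 3, 6, 1, 2, 4, 8, 12, 11, 0, 10]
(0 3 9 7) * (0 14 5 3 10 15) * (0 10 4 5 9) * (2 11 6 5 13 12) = (0 4 13 12 2 11 6 5 3)(7 14 9)(10 15) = [4, 1, 11, 0, 13, 3, 5, 14, 8, 7, 15, 6, 2, 12, 9, 10]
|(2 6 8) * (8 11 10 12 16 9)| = |(2 6 11 10 12 16 9 8)| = 8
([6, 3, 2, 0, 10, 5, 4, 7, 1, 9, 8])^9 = [4, 0, 2, 6, 8, 5, 10, 7, 3, 9, 1]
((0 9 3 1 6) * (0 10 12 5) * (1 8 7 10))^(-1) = ((0 9 3 8 7 10 12 5)(1 6))^(-1) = (0 5 12 10 7 8 3 9)(1 6)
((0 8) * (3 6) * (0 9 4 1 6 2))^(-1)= (0 2 3 6 1 4 9 8)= ((0 8 9 4 1 6 3 2))^(-1)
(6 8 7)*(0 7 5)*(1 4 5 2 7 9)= (0 9 1 4 5)(2 7 6 8)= [9, 4, 7, 3, 5, 0, 8, 6, 2, 1]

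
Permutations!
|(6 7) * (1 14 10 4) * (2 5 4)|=|(1 14 10 2 5 4)(6 7)|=6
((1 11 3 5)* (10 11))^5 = ((1 10 11 3 5))^5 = (11)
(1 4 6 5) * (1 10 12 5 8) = (1 4 6 8)(5 10 12) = [0, 4, 2, 3, 6, 10, 8, 7, 1, 9, 12, 11, 5]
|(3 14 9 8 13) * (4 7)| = 10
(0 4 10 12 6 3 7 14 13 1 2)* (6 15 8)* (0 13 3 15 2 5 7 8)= [4, 5, 13, 8, 10, 7, 15, 14, 6, 9, 12, 11, 2, 1, 3, 0]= (0 4 10 12 2 13 1 5 7 14 3 8 6 15)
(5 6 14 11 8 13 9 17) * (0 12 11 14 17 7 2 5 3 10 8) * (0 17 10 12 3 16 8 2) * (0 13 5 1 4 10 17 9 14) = (0 3 12 11 9 7 13 14)(1 4 10 2)(5 6 17 16 8) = [3, 4, 1, 12, 10, 6, 17, 13, 5, 7, 2, 9, 11, 14, 0, 15, 8, 16]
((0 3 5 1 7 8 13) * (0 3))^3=(1 13)(3 7)(5 8)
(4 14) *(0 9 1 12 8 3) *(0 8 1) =(0 9)(1 12)(3 8)(4 14) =[9, 12, 2, 8, 14, 5, 6, 7, 3, 0, 10, 11, 1, 13, 4]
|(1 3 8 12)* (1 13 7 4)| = 7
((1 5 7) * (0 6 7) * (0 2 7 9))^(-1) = (0 9 6)(1 7 2 5)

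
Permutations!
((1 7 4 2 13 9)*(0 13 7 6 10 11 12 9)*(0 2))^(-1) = ((0 13 2 7 4)(1 6 10 11 12 9))^(-1) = (0 4 7 2 13)(1 9 12 11 10 6)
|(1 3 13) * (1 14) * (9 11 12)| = 12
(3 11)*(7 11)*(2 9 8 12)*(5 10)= (2 9 8 12)(3 7 11)(5 10)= [0, 1, 9, 7, 4, 10, 6, 11, 12, 8, 5, 3, 2]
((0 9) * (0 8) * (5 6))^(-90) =(9)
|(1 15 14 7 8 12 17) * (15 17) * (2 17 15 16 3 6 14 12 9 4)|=13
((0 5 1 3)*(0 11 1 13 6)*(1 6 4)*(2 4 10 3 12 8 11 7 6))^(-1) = ((0 5 13 10 3 7 6)(1 12 8 11 2 4))^(-1) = (0 6 7 3 10 13 5)(1 4 2 11 8 12)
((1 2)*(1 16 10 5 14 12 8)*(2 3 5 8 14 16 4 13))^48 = ((1 3 5 16 10 8)(2 4 13)(12 14))^48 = (16)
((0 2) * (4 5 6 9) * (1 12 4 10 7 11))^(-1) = ((0 2)(1 12 4 5 6 9 10 7 11))^(-1) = (0 2)(1 11 7 10 9 6 5 4 12)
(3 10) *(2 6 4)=(2 6 4)(3 10)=[0, 1, 6, 10, 2, 5, 4, 7, 8, 9, 3]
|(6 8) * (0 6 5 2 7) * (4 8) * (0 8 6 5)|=10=|(0 5 2 7 8)(4 6)|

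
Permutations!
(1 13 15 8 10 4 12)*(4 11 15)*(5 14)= [0, 13, 2, 3, 12, 14, 6, 7, 10, 9, 11, 15, 1, 4, 5, 8]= (1 13 4 12)(5 14)(8 10 11 15)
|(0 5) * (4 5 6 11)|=5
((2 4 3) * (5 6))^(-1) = (2 3 4)(5 6)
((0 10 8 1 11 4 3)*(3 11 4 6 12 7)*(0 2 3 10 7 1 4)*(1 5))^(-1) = (0 1 5 12 6 11 4 8 10 7)(2 3)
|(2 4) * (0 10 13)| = 6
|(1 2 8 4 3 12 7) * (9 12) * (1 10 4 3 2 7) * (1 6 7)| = |(2 8 3 9 12 6 7 10 4)| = 9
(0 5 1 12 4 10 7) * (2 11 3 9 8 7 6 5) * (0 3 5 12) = (0 2 11 5 1)(3 9 8 7)(4 10 6 12) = [2, 0, 11, 9, 10, 1, 12, 3, 7, 8, 6, 5, 4]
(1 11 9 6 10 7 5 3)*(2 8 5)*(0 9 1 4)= (0 9 6 10 7 2 8 5 3 4)(1 11)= [9, 11, 8, 4, 0, 3, 10, 2, 5, 6, 7, 1]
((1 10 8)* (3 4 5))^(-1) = (1 8 10)(3 5 4)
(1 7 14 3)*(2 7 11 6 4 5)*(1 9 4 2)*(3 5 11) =(1 3 9 4 11 6 2 7 14 5) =[0, 3, 7, 9, 11, 1, 2, 14, 8, 4, 10, 6, 12, 13, 5]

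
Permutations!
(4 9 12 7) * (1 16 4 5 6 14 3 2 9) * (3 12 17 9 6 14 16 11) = (1 11 3 2 6 16 4)(5 14 12 7)(9 17) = [0, 11, 6, 2, 1, 14, 16, 5, 8, 17, 10, 3, 7, 13, 12, 15, 4, 9]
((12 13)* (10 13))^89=((10 13 12))^89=(10 12 13)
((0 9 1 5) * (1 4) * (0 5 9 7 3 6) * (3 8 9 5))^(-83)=(0 3 1 9 7 6 5 4 8)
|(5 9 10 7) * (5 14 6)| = 6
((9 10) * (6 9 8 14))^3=((6 9 10 8 14))^3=(6 8 9 14 10)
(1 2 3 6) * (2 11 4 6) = (1 11 4 6)(2 3) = [0, 11, 3, 2, 6, 5, 1, 7, 8, 9, 10, 4]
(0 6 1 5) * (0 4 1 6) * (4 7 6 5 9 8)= (1 9 8 4)(5 7 6)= [0, 9, 2, 3, 1, 7, 5, 6, 4, 8]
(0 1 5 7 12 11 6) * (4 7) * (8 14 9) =(0 1 5 4 7 12 11 6)(8 14 9) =[1, 5, 2, 3, 7, 4, 0, 12, 14, 8, 10, 6, 11, 13, 9]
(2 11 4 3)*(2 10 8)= (2 11 4 3 10 8)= [0, 1, 11, 10, 3, 5, 6, 7, 2, 9, 8, 4]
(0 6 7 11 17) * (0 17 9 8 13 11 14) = [6, 1, 2, 3, 4, 5, 7, 14, 13, 8, 10, 9, 12, 11, 0, 15, 16, 17] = (17)(0 6 7 14)(8 13 11 9)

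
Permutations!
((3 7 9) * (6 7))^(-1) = (3 9 7 6)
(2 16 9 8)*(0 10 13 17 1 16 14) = [10, 16, 14, 3, 4, 5, 6, 7, 2, 8, 13, 11, 12, 17, 0, 15, 9, 1] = (0 10 13 17 1 16 9 8 2 14)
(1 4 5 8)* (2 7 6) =(1 4 5 8)(2 7 6) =[0, 4, 7, 3, 5, 8, 2, 6, 1]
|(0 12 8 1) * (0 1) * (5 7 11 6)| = |(0 12 8)(5 7 11 6)| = 12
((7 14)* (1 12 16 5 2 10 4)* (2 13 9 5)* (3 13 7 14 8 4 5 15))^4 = (1 10 4 2 8 16 7 12 5)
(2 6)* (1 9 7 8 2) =(1 9 7 8 2 6) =[0, 9, 6, 3, 4, 5, 1, 8, 2, 7]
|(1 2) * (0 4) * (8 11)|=2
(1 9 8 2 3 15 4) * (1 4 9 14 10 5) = [0, 14, 3, 15, 4, 1, 6, 7, 2, 8, 5, 11, 12, 13, 10, 9] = (1 14 10 5)(2 3 15 9 8)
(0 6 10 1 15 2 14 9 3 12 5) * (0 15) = (0 6 10 1)(2 14 9 3 12 5 15) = [6, 0, 14, 12, 4, 15, 10, 7, 8, 3, 1, 11, 5, 13, 9, 2]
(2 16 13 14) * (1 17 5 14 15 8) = (1 17 5 14 2 16 13 15 8) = [0, 17, 16, 3, 4, 14, 6, 7, 1, 9, 10, 11, 12, 15, 2, 8, 13, 5]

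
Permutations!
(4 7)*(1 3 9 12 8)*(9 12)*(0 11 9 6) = [11, 3, 2, 12, 7, 5, 0, 4, 1, 6, 10, 9, 8] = (0 11 9 6)(1 3 12 8)(4 7)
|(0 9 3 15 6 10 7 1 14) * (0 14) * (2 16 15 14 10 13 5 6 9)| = |(0 2 16 15 9 3 14 10 7 1)(5 6 13)| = 30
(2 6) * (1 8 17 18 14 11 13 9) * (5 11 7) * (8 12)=(1 12 8 17 18 14 7 5 11 13 9)(2 6)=[0, 12, 6, 3, 4, 11, 2, 5, 17, 1, 10, 13, 8, 9, 7, 15, 16, 18, 14]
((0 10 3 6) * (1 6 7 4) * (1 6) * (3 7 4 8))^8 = ((0 10 7 8 3 4 6))^8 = (0 10 7 8 3 4 6)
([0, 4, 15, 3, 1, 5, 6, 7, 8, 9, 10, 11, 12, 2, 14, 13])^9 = (15)(1 4)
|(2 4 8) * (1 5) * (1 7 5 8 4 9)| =|(1 8 2 9)(5 7)| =4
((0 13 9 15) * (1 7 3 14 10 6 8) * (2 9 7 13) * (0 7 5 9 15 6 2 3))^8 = (0 3 14 10 2 15 7)(1 5 6)(8 13 9)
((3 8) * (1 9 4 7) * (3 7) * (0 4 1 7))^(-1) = ((0 4 3 8)(1 9))^(-1) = (0 8 3 4)(1 9)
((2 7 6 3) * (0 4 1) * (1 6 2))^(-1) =(0 1 3 6 4)(2 7)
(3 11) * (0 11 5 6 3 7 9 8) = [11, 1, 2, 5, 4, 6, 3, 9, 0, 8, 10, 7] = (0 11 7 9 8)(3 5 6)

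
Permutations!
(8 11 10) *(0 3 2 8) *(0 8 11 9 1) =(0 3 2 11 10 8 9 1) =[3, 0, 11, 2, 4, 5, 6, 7, 9, 1, 8, 10]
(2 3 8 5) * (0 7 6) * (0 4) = [7, 1, 3, 8, 0, 2, 4, 6, 5] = (0 7 6 4)(2 3 8 5)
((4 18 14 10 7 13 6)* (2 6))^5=(2 10 4 13 14 6 7 18)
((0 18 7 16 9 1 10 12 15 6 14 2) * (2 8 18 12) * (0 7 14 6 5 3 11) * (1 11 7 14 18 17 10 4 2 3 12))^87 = ((18)(0 1 4 2 14 8 17 10 3 7 16 9 11)(5 12 15))^87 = (18)(0 7 8 1 16 17 4 9 10 2 11 3 14)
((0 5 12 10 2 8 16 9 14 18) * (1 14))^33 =((0 5 12 10 2 8 16 9 1 14 18))^33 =(18)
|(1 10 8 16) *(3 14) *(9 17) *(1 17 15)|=|(1 10 8 16 17 9 15)(3 14)|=14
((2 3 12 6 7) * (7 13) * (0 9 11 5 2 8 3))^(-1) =((0 9 11 5 2)(3 12 6 13 7 8))^(-1) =(0 2 5 11 9)(3 8 7 13 6 12)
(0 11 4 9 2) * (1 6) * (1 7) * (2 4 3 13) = (0 11 3 13 2)(1 6 7)(4 9) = [11, 6, 0, 13, 9, 5, 7, 1, 8, 4, 10, 3, 12, 2]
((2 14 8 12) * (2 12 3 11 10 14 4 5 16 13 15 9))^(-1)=(2 9 15 13 16 5 4)(3 8 14 10 11)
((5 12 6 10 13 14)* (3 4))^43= (3 4)(5 12 6 10 13 14)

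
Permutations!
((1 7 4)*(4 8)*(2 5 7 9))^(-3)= ((1 9 2 5 7 8 4))^(-3)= (1 7 9 8 2 4 5)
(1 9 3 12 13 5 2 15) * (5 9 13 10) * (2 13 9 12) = (1 9 3 2 15)(5 13 12 10) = [0, 9, 15, 2, 4, 13, 6, 7, 8, 3, 5, 11, 10, 12, 14, 1]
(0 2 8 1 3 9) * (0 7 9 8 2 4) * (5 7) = (0 4)(1 3 8)(5 7 9) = [4, 3, 2, 8, 0, 7, 6, 9, 1, 5]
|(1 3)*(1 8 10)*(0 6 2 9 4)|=20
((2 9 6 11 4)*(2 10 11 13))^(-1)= (2 13 6 9)(4 11 10)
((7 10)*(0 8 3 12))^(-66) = ((0 8 3 12)(7 10))^(-66) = (0 3)(8 12)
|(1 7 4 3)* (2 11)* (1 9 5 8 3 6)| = |(1 7 4 6)(2 11)(3 9 5 8)| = 4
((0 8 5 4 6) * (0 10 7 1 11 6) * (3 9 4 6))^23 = (0 8 5 6 10 7 1 11 3 9 4)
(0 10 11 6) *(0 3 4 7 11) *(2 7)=(0 10)(2 7 11 6 3 4)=[10, 1, 7, 4, 2, 5, 3, 11, 8, 9, 0, 6]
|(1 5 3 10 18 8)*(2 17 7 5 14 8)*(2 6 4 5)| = |(1 14 8)(2 17 7)(3 10 18 6 4 5)| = 6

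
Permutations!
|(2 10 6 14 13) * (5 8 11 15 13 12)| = |(2 10 6 14 12 5 8 11 15 13)| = 10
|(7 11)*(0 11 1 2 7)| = 6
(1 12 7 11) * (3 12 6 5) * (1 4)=(1 6 5 3 12 7 11 4)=[0, 6, 2, 12, 1, 3, 5, 11, 8, 9, 10, 4, 7]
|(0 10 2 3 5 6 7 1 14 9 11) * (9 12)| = |(0 10 2 3 5 6 7 1 14 12 9 11)| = 12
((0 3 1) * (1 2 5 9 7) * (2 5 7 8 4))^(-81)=(9)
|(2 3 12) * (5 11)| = 6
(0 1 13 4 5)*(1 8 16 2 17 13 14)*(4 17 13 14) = (0 8 16 2 13 17 14 1 4 5) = [8, 4, 13, 3, 5, 0, 6, 7, 16, 9, 10, 11, 12, 17, 1, 15, 2, 14]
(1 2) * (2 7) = (1 7 2) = [0, 7, 1, 3, 4, 5, 6, 2]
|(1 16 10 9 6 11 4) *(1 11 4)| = |(1 16 10 9 6 4 11)| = 7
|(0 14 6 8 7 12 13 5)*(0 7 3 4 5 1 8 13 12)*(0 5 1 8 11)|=|(0 14 6 13 8 3 4 1 11)(5 7)|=18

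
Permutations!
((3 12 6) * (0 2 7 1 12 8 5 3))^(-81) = ((0 2 7 1 12 6)(3 8 5))^(-81) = (0 1)(2 12)(6 7)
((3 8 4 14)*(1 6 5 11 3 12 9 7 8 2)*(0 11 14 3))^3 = (0 11)(1 14 7 3 6 12 8 2 5 9 4)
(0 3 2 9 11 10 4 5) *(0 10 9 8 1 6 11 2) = (0 3)(1 6 11 9 2 8)(4 5 10) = [3, 6, 8, 0, 5, 10, 11, 7, 1, 2, 4, 9]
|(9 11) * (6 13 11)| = 4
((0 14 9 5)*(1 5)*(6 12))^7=(0 9 5 14 1)(6 12)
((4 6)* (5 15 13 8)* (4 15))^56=((4 6 15 13 8 5))^56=(4 15 8)(5 6 13)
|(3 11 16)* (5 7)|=|(3 11 16)(5 7)|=6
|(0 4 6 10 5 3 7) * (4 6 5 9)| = |(0 6 10 9 4 5 3 7)| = 8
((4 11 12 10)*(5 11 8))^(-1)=(4 10 12 11 5 8)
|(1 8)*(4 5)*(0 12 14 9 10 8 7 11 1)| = 6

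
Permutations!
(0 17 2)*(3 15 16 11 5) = (0 17 2)(3 15 16 11 5) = [17, 1, 0, 15, 4, 3, 6, 7, 8, 9, 10, 5, 12, 13, 14, 16, 11, 2]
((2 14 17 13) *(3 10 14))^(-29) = ((2 3 10 14 17 13))^(-29) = (2 3 10 14 17 13)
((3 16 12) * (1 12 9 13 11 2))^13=((1 12 3 16 9 13 11 2))^13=(1 13 3 2 9 12 11 16)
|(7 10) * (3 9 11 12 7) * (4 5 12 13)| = |(3 9 11 13 4 5 12 7 10)| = 9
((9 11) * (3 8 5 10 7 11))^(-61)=((3 8 5 10 7 11 9))^(-61)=(3 5 7 9 8 10 11)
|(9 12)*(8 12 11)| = |(8 12 9 11)| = 4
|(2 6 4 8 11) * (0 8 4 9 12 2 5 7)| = 20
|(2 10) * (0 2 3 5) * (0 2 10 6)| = 6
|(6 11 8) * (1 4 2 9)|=12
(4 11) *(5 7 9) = [0, 1, 2, 3, 11, 7, 6, 9, 8, 5, 10, 4] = (4 11)(5 7 9)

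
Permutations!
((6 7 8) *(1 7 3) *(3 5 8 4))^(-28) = ((1 7 4 3)(5 8 6))^(-28) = (5 6 8)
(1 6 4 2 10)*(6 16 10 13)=(1 16 10)(2 13 6 4)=[0, 16, 13, 3, 2, 5, 4, 7, 8, 9, 1, 11, 12, 6, 14, 15, 10]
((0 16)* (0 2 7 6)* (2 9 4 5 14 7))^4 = (0 5)(4 6)(7 9)(14 16)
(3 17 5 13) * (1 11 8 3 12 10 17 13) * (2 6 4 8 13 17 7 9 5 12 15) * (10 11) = (1 10 7 9 5)(2 6 4 8 3 17 12 11 13 15) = [0, 10, 6, 17, 8, 1, 4, 9, 3, 5, 7, 13, 11, 15, 14, 2, 16, 12]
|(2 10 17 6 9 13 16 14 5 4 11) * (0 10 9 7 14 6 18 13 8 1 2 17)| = |(0 10)(1 2 9 8)(4 11 17 18 13 16 6 7 14 5)| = 20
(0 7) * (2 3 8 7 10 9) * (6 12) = (0 10 9 2 3 8 7)(6 12) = [10, 1, 3, 8, 4, 5, 12, 0, 7, 2, 9, 11, 6]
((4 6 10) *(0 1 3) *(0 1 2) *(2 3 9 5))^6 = ((0 3 1 9 5 2)(4 6 10))^6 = (10)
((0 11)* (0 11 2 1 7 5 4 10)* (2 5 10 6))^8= (11)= ((11)(0 5 4 6 2 1 7 10))^8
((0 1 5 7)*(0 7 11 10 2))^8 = (0 5 10)(1 11 2)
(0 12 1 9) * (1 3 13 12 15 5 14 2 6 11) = (0 15 5 14 2 6 11 1 9)(3 13 12) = [15, 9, 6, 13, 4, 14, 11, 7, 8, 0, 10, 1, 3, 12, 2, 5]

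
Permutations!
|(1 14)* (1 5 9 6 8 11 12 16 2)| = |(1 14 5 9 6 8 11 12 16 2)| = 10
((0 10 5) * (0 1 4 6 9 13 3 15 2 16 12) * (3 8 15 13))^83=((0 10 5 1 4 6 9 3 13 8 15 2 16 12))^83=(0 12 16 2 15 8 13 3 9 6 4 1 5 10)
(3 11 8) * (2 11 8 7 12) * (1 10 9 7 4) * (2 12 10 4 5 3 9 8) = (12)(1 4)(2 11 5 3)(7 10 8 9) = [0, 4, 11, 2, 1, 3, 6, 10, 9, 7, 8, 5, 12]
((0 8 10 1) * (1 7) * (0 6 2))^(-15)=((0 8 10 7 1 6 2))^(-15)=(0 2 6 1 7 10 8)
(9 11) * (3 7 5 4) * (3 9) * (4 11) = (3 7 5 11)(4 9) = [0, 1, 2, 7, 9, 11, 6, 5, 8, 4, 10, 3]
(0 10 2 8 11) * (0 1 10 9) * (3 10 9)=(0 3 10 2 8 11 1 9)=[3, 9, 8, 10, 4, 5, 6, 7, 11, 0, 2, 1]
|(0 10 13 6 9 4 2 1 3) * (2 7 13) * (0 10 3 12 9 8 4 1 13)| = |(0 3 10 2 13 6 8 4 7)(1 12 9)| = 9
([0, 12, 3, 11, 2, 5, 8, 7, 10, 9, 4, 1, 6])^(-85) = [0, 4, 6, 8, 12, 5, 3, 7, 11, 9, 1, 10, 2]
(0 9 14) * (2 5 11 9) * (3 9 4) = (0 2 5 11 4 3 9 14) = [2, 1, 5, 9, 3, 11, 6, 7, 8, 14, 10, 4, 12, 13, 0]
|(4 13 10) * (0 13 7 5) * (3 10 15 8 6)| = 10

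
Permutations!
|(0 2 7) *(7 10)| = |(0 2 10 7)| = 4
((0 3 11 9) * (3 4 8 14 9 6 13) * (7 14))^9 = (0 7)(3 11 6 13)(4 14)(8 9)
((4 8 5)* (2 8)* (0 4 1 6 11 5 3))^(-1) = (0 3 8 2 4)(1 5 11 6)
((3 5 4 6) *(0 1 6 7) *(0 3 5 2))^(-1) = (0 2 3 7 4 5 6 1)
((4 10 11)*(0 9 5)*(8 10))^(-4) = ((0 9 5)(4 8 10 11))^(-4) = (11)(0 5 9)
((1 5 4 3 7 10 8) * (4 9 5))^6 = (10)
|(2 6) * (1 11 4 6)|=|(1 11 4 6 2)|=5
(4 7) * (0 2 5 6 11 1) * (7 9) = (0 2 5 6 11 1)(4 9 7) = [2, 0, 5, 3, 9, 6, 11, 4, 8, 7, 10, 1]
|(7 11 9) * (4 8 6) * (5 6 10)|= |(4 8 10 5 6)(7 11 9)|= 15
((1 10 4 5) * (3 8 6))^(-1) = (1 5 4 10)(3 6 8)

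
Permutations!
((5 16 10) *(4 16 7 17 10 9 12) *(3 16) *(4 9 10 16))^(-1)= ((3 4)(5 7 17 16 10)(9 12))^(-1)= (3 4)(5 10 16 17 7)(9 12)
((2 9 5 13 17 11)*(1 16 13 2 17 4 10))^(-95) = (2 9 5)(11 17)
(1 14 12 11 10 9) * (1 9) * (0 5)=(0 5)(1 14 12 11 10)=[5, 14, 2, 3, 4, 0, 6, 7, 8, 9, 1, 10, 11, 13, 12]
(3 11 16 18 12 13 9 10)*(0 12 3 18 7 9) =[12, 1, 2, 11, 4, 5, 6, 9, 8, 10, 18, 16, 13, 0, 14, 15, 7, 17, 3] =(0 12 13)(3 11 16 7 9 10 18)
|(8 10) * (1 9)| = |(1 9)(8 10)| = 2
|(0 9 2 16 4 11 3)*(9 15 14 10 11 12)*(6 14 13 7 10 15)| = 45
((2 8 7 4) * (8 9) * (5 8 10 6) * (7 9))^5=(10)(2 4 7)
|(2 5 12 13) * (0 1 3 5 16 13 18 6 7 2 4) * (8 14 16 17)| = |(0 1 3 5 12 18 6 7 2 17 8 14 16 13 4)| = 15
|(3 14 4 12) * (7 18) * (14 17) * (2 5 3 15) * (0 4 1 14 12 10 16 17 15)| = 12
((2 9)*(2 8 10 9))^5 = (8 9 10)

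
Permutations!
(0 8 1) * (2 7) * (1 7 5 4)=(0 8 7 2 5 4 1)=[8, 0, 5, 3, 1, 4, 6, 2, 7]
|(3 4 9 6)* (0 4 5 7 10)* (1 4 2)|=10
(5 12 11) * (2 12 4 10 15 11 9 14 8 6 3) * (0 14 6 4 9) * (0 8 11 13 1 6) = (0 14 11 5 9)(1 6 3 2 12 8 4 10 15 13) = [14, 6, 12, 2, 10, 9, 3, 7, 4, 0, 15, 5, 8, 1, 11, 13]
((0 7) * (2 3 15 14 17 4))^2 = (2 15 17)(3 14 4)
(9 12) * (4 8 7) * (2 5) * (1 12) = (1 12 9)(2 5)(4 8 7) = [0, 12, 5, 3, 8, 2, 6, 4, 7, 1, 10, 11, 9]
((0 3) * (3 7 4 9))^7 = (0 4 3 7 9)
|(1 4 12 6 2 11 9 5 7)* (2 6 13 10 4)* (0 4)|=30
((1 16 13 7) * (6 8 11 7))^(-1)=((1 16 13 6 8 11 7))^(-1)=(1 7 11 8 6 13 16)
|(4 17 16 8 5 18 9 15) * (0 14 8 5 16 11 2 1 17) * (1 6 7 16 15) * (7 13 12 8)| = |(0 14 7 16 5 18 9 1 17 11 2 6 13 12 8 15 4)| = 17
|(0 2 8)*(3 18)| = 6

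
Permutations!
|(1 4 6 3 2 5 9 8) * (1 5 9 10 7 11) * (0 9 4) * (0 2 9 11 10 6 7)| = |(0 11 1 2 4 7 10)(3 9 8 5 6)| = 35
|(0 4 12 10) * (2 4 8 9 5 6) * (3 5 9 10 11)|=|(0 8 10)(2 4 12 11 3 5 6)|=21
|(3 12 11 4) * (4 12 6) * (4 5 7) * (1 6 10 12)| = 9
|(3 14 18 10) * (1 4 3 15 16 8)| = 9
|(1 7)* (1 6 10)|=4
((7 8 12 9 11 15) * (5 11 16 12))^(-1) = ((5 11 15 7 8)(9 16 12))^(-1) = (5 8 7 15 11)(9 12 16)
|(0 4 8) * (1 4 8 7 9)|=|(0 8)(1 4 7 9)|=4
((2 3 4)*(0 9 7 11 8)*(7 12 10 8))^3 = ((0 9 12 10 8)(2 3 4)(7 11))^3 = (0 10 9 8 12)(7 11)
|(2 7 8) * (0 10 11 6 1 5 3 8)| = 10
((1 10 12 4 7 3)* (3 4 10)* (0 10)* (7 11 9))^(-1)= (0 12 10)(1 3)(4 7 9 11)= ((0 10 12)(1 3)(4 11 9 7))^(-1)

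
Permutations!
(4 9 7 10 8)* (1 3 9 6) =(1 3 9 7 10 8 4 6) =[0, 3, 2, 9, 6, 5, 1, 10, 4, 7, 8]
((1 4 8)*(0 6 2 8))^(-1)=((0 6 2 8 1 4))^(-1)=(0 4 1 8 2 6)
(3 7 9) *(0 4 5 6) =(0 4 5 6)(3 7 9) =[4, 1, 2, 7, 5, 6, 0, 9, 8, 3]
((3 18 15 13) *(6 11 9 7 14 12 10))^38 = (3 15)(6 7 10 9 12 11 14)(13 18)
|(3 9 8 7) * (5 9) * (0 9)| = 6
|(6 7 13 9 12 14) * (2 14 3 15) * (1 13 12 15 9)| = 8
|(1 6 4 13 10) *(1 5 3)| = |(1 6 4 13 10 5 3)| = 7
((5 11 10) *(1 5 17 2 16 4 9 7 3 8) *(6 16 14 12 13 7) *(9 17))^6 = (1 16 13 11 17 3 9 14)(2 8 6 12 5 4 7 10)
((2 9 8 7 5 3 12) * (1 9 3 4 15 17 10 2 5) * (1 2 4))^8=(17)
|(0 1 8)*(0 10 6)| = |(0 1 8 10 6)| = 5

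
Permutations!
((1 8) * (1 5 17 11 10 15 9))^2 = ((1 8 5 17 11 10 15 9))^2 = (1 5 11 15)(8 17 10 9)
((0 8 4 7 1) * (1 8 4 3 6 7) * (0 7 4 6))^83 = (0 3 8 7 1 4 6)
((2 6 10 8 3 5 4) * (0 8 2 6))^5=((0 8 3 5 4 6 10 2))^5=(0 6 3 2 4 8 10 5)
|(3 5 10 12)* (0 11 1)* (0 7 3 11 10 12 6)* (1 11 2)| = 6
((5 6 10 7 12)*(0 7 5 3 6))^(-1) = ((0 7 12 3 6 10 5))^(-1) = (0 5 10 6 3 12 7)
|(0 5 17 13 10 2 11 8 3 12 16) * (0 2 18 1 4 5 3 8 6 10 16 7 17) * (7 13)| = 26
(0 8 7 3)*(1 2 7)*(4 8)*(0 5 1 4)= (1 2 7 3 5)(4 8)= [0, 2, 7, 5, 8, 1, 6, 3, 4]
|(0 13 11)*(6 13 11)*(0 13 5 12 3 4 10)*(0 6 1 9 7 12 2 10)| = 36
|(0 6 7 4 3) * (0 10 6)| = 5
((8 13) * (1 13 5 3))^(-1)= ((1 13 8 5 3))^(-1)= (1 3 5 8 13)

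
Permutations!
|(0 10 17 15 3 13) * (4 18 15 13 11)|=|(0 10 17 13)(3 11 4 18 15)|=20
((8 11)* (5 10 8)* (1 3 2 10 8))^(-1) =((1 3 2 10)(5 8 11))^(-1) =(1 10 2 3)(5 11 8)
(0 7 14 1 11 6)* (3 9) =(0 7 14 1 11 6)(3 9) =[7, 11, 2, 9, 4, 5, 0, 14, 8, 3, 10, 6, 12, 13, 1]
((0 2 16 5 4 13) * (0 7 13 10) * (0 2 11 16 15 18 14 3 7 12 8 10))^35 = (2 7)(3 10)(8 14)(12 18)(13 15) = ((0 11 16 5 4)(2 15 18 14 3 7 13 12 8 10))^35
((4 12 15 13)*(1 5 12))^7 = ((1 5 12 15 13 4))^7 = (1 5 12 15 13 4)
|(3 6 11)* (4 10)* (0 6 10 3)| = |(0 6 11)(3 10 4)| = 3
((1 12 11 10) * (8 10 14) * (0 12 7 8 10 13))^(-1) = ((0 12 11 14 10 1 7 8 13))^(-1) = (0 13 8 7 1 10 14 11 12)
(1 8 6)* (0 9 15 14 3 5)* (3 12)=(0 9 15 14 12 3 5)(1 8 6)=[9, 8, 2, 5, 4, 0, 1, 7, 6, 15, 10, 11, 3, 13, 12, 14]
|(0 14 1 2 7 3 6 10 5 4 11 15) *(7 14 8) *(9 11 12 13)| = |(0 8 7 3 6 10 5 4 12 13 9 11 15)(1 2 14)| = 39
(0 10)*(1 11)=[10, 11, 2, 3, 4, 5, 6, 7, 8, 9, 0, 1]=(0 10)(1 11)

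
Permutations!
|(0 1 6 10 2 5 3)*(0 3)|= 6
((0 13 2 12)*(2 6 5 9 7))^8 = (13)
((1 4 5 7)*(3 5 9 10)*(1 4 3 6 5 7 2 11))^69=((1 3 7 4 9 10 6 5 2 11))^69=(1 11 2 5 6 10 9 4 7 3)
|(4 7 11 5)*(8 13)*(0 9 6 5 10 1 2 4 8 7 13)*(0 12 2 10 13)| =24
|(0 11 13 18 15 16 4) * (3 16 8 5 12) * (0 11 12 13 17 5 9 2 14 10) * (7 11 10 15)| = 30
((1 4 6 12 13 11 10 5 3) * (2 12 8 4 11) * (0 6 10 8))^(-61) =(0 6)(1 8 10 3 11 4 5)(2 13 12)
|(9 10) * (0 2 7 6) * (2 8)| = |(0 8 2 7 6)(9 10)| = 10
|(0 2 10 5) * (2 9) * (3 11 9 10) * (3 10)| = |(0 3 11 9 2 10 5)| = 7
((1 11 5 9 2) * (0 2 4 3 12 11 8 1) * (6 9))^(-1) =((0 2)(1 8)(3 12 11 5 6 9 4))^(-1) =(0 2)(1 8)(3 4 9 6 5 11 12)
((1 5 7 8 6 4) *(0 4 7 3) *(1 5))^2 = ((0 4 5 3)(6 7 8))^2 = (0 5)(3 4)(6 8 7)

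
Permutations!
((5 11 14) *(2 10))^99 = (14)(2 10)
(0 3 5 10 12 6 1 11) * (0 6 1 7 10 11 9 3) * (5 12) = (1 9 3 12)(5 11 6 7 10) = [0, 9, 2, 12, 4, 11, 7, 10, 8, 3, 5, 6, 1]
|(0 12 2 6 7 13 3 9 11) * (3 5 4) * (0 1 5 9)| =|(0 12 2 6 7 13 9 11 1 5 4 3)| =12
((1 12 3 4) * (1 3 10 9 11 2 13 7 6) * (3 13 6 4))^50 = (1 12 10 9 11 2 6)(4 7 13)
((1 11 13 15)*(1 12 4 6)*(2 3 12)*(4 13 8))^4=((1 11 8 4 6)(2 3 12 13 15))^4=(1 6 4 8 11)(2 15 13 12 3)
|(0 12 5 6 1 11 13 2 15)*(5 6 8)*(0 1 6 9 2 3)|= 18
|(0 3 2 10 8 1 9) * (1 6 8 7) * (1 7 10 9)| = |(10)(0 3 2 9)(6 8)| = 4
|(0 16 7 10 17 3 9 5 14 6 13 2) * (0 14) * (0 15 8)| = 20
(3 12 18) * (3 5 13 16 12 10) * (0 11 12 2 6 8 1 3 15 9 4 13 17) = (0 11 12 18 5 17)(1 3 10 15 9 4 13 16 2 6 8) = [11, 3, 6, 10, 13, 17, 8, 7, 1, 4, 15, 12, 18, 16, 14, 9, 2, 0, 5]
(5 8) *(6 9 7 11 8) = (5 6 9 7 11 8) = [0, 1, 2, 3, 4, 6, 9, 11, 5, 7, 10, 8]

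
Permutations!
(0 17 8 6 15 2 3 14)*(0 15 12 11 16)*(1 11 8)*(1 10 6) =[17, 11, 3, 14, 4, 5, 12, 7, 1, 9, 6, 16, 8, 13, 15, 2, 0, 10] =(0 17 10 6 12 8 1 11 16)(2 3 14 15)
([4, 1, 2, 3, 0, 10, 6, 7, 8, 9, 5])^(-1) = [4, 1, 2, 3, 0, 10, 6, 7, 8, 9, 5]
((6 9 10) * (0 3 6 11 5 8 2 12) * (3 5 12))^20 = ((0 5 8 2 3 6 9 10 11 12))^20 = (12)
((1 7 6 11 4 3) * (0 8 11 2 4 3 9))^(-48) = (0 11 1 6 4)(2 9 8 3 7)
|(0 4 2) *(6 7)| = 6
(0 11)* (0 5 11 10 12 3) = [10, 1, 2, 0, 4, 11, 6, 7, 8, 9, 12, 5, 3] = (0 10 12 3)(5 11)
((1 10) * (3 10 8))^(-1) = ((1 8 3 10))^(-1) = (1 10 3 8)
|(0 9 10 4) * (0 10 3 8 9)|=6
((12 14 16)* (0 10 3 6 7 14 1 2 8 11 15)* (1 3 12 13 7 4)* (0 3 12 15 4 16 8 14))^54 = (0 13 6 15)(3 10 7 16)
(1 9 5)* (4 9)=(1 4 9 5)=[0, 4, 2, 3, 9, 1, 6, 7, 8, 5]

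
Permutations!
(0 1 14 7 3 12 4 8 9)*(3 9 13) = (0 1 14 7 9)(3 12 4 8 13) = [1, 14, 2, 12, 8, 5, 6, 9, 13, 0, 10, 11, 4, 3, 7]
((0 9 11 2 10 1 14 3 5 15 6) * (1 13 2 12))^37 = (0 5 1 9 15 14 11 6 3 12)(2 10 13)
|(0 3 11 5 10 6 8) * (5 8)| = 12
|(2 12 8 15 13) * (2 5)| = 6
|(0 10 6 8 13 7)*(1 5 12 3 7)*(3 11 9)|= 12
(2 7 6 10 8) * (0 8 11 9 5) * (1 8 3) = (0 3 1 8 2 7 6 10 11 9 5) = [3, 8, 7, 1, 4, 0, 10, 6, 2, 5, 11, 9]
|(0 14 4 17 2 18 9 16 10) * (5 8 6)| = 9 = |(0 14 4 17 2 18 9 16 10)(5 8 6)|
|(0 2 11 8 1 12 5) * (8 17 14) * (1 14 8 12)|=8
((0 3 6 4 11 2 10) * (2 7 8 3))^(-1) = ((0 2 10)(3 6 4 11 7 8))^(-1) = (0 10 2)(3 8 7 11 4 6)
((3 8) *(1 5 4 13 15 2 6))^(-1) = ((1 5 4 13 15 2 6)(3 8))^(-1) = (1 6 2 15 13 4 5)(3 8)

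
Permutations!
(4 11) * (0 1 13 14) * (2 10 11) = [1, 13, 10, 3, 2, 5, 6, 7, 8, 9, 11, 4, 12, 14, 0] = (0 1 13 14)(2 10 11 4)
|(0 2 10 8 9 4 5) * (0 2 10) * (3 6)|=14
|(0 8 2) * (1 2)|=4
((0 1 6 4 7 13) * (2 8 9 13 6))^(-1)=((0 1 2 8 9 13)(4 7 6))^(-1)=(0 13 9 8 2 1)(4 6 7)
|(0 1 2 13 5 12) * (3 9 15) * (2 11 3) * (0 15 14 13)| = 11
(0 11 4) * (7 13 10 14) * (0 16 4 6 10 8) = (0 11 6 10 14 7 13 8)(4 16) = [11, 1, 2, 3, 16, 5, 10, 13, 0, 9, 14, 6, 12, 8, 7, 15, 4]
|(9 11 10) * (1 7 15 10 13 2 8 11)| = |(1 7 15 10 9)(2 8 11 13)| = 20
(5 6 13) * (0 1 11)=(0 1 11)(5 6 13)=[1, 11, 2, 3, 4, 6, 13, 7, 8, 9, 10, 0, 12, 5]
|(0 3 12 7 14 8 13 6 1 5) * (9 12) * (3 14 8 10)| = |(0 14 10 3 9 12 7 8 13 6 1 5)| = 12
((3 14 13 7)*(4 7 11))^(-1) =(3 7 4 11 13 14)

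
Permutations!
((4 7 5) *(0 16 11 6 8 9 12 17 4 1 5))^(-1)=((0 16 11 6 8 9 12 17 4 7)(1 5))^(-1)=(0 7 4 17 12 9 8 6 11 16)(1 5)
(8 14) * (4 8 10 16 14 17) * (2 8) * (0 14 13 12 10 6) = (0 14 6)(2 8 17 4)(10 16 13 12) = [14, 1, 8, 3, 2, 5, 0, 7, 17, 9, 16, 11, 10, 12, 6, 15, 13, 4]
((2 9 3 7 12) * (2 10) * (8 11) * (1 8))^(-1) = ((1 8 11)(2 9 3 7 12 10))^(-1) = (1 11 8)(2 10 12 7 3 9)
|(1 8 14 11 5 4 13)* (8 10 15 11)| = 14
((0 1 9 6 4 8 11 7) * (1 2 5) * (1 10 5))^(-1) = ((0 2 1 9 6 4 8 11 7)(5 10))^(-1) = (0 7 11 8 4 6 9 1 2)(5 10)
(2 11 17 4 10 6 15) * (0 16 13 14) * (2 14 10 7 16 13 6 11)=(0 13 10 11 17 4 7 16 6 15 14)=[13, 1, 2, 3, 7, 5, 15, 16, 8, 9, 11, 17, 12, 10, 0, 14, 6, 4]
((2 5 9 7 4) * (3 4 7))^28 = ((2 5 9 3 4))^28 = (2 3 5 4 9)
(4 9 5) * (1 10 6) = [0, 10, 2, 3, 9, 4, 1, 7, 8, 5, 6] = (1 10 6)(4 9 5)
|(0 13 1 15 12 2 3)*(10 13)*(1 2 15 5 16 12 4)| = 30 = |(0 10 13 2 3)(1 5 16 12 15 4)|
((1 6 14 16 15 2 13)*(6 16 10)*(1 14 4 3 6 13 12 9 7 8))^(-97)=(1 8 7 9 12 2 15 16)(3 4 6)(10 14 13)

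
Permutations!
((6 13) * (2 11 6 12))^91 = ((2 11 6 13 12))^91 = (2 11 6 13 12)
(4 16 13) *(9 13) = [0, 1, 2, 3, 16, 5, 6, 7, 8, 13, 10, 11, 12, 4, 14, 15, 9] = (4 16 9 13)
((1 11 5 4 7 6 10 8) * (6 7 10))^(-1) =((1 11 5 4 10 8))^(-1) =(1 8 10 4 5 11)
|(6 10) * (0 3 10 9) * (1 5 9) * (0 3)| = 6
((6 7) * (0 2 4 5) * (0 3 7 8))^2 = (0 4 3 6)(2 5 7 8)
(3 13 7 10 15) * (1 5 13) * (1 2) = (1 5 13 7 10 15 3 2) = [0, 5, 1, 2, 4, 13, 6, 10, 8, 9, 15, 11, 12, 7, 14, 3]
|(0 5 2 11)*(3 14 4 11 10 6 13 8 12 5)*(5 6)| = |(0 3 14 4 11)(2 10 5)(6 13 8 12)| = 60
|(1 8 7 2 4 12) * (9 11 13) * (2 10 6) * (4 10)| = 15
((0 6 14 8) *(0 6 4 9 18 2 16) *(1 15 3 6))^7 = (0 4 9 18 2 16)(1 15 3 6 14 8)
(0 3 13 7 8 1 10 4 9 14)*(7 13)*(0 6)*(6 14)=(14)(0 3 7 8 1 10 4 9 6)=[3, 10, 2, 7, 9, 5, 0, 8, 1, 6, 4, 11, 12, 13, 14]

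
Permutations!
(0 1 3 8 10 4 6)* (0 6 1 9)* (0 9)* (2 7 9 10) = (1 3 8 2 7 9 10 4) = [0, 3, 7, 8, 1, 5, 6, 9, 2, 10, 4]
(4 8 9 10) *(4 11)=[0, 1, 2, 3, 8, 5, 6, 7, 9, 10, 11, 4]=(4 8 9 10 11)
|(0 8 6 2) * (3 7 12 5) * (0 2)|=|(0 8 6)(3 7 12 5)|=12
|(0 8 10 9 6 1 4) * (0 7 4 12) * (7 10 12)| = 6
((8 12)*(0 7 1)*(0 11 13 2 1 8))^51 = (0 12 8 7)(1 2 13 11)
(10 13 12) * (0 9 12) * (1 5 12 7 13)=(0 9 7 13)(1 5 12 10)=[9, 5, 2, 3, 4, 12, 6, 13, 8, 7, 1, 11, 10, 0]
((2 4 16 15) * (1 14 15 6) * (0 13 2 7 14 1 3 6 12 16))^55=(0 4 2 13)(3 6)(7 14 15)(12 16)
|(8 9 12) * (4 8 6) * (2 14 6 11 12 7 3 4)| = |(2 14 6)(3 4 8 9 7)(11 12)| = 30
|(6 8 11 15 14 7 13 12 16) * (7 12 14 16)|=20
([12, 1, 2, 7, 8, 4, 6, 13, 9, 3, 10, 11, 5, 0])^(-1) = (0 13 7 3 9 8 4 5 12)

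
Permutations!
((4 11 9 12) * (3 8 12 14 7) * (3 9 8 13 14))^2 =((3 13 14 7 9)(4 11 8 12))^2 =(3 14 9 13 7)(4 8)(11 12)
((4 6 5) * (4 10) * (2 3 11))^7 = ((2 3 11)(4 6 5 10))^7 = (2 3 11)(4 10 5 6)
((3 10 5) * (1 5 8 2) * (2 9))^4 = (1 8 5 9 3 2 10)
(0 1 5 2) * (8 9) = (0 1 5 2)(8 9) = [1, 5, 0, 3, 4, 2, 6, 7, 9, 8]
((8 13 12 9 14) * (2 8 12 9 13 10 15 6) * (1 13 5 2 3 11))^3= (1 14 2 15 11 9 5 10 3 13 12 8 6)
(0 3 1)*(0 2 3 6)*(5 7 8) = (0 6)(1 2 3)(5 7 8) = [6, 2, 3, 1, 4, 7, 0, 8, 5]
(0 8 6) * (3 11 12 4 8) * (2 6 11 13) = (0 3 13 2 6)(4 8 11 12) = [3, 1, 6, 13, 8, 5, 0, 7, 11, 9, 10, 12, 4, 2]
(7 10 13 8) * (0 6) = (0 6)(7 10 13 8) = [6, 1, 2, 3, 4, 5, 0, 10, 7, 9, 13, 11, 12, 8]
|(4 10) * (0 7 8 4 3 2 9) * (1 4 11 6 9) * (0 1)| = |(0 7 8 11 6 9 1 4 10 3 2)| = 11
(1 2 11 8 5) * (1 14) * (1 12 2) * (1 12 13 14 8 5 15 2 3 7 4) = [0, 12, 11, 7, 1, 8, 6, 4, 15, 9, 10, 5, 3, 14, 13, 2] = (1 12 3 7 4)(2 11 5 8 15)(13 14)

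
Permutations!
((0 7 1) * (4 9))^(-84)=(9)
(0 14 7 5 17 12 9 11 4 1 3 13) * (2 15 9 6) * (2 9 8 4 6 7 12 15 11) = (0 14 12 7 5 17 15 8 4 1 3 13)(2 11 6 9) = [14, 3, 11, 13, 1, 17, 9, 5, 4, 2, 10, 6, 7, 0, 12, 8, 16, 15]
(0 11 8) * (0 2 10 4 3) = (0 11 8 2 10 4 3) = [11, 1, 10, 0, 3, 5, 6, 7, 2, 9, 4, 8]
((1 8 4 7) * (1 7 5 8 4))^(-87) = ((1 4 5 8))^(-87) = (1 4 5 8)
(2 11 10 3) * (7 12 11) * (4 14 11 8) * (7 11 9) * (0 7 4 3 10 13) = (0 7 12 8 3 2 11 13)(4 14 9) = [7, 1, 11, 2, 14, 5, 6, 12, 3, 4, 10, 13, 8, 0, 9]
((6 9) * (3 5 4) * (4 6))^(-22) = (3 9 5 4 6)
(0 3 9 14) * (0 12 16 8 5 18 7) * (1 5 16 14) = [3, 5, 2, 9, 4, 18, 6, 0, 16, 1, 10, 11, 14, 13, 12, 15, 8, 17, 7] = (0 3 9 1 5 18 7)(8 16)(12 14)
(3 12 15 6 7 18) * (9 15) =(3 12 9 15 6 7 18) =[0, 1, 2, 12, 4, 5, 7, 18, 8, 15, 10, 11, 9, 13, 14, 6, 16, 17, 3]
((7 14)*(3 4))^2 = ((3 4)(7 14))^2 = (14)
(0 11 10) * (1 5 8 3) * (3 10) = (0 11 3 1 5 8 10) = [11, 5, 2, 1, 4, 8, 6, 7, 10, 9, 0, 3]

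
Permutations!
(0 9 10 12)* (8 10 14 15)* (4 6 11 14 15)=(0 9 15 8 10 12)(4 6 11 14)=[9, 1, 2, 3, 6, 5, 11, 7, 10, 15, 12, 14, 0, 13, 4, 8]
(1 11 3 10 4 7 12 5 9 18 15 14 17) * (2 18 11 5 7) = (1 5 9 11 3 10 4 2 18 15 14 17)(7 12) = [0, 5, 18, 10, 2, 9, 6, 12, 8, 11, 4, 3, 7, 13, 17, 14, 16, 1, 15]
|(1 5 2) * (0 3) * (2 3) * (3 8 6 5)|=12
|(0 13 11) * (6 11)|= |(0 13 6 11)|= 4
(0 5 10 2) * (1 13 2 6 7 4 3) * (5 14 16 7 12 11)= (0 14 16 7 4 3 1 13 2)(5 10 6 12 11)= [14, 13, 0, 1, 3, 10, 12, 4, 8, 9, 6, 5, 11, 2, 16, 15, 7]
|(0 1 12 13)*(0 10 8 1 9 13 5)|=8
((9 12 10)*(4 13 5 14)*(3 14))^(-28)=((3 14 4 13 5)(9 12 10))^(-28)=(3 4 5 14 13)(9 10 12)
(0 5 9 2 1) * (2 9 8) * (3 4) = (9)(0 5 8 2 1)(3 4) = [5, 0, 1, 4, 3, 8, 6, 7, 2, 9]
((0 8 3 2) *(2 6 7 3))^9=((0 8 2)(3 6 7))^9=(8)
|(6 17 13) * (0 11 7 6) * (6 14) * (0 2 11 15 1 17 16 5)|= 12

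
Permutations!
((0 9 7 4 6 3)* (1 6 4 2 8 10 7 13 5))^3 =((0 9 13 5 1 6 3)(2 8 10 7))^3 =(0 5 3 13 6 9 1)(2 7 10 8)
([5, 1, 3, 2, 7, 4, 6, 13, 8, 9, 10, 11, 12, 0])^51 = [5, 1, 3, 2, 7, 4, 6, 13, 8, 9, 10, 11, 12, 0]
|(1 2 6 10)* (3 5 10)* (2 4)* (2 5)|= |(1 4 5 10)(2 6 3)|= 12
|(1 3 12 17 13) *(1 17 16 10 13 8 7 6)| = |(1 3 12 16 10 13 17 8 7 6)| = 10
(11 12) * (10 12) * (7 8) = (7 8)(10 12 11) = [0, 1, 2, 3, 4, 5, 6, 8, 7, 9, 12, 10, 11]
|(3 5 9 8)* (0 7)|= |(0 7)(3 5 9 8)|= 4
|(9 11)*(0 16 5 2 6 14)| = |(0 16 5 2 6 14)(9 11)| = 6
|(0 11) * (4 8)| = |(0 11)(4 8)| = 2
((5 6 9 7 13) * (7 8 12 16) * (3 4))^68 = (5 12)(6 16)(7 9)(8 13)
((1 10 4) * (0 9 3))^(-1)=((0 9 3)(1 10 4))^(-1)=(0 3 9)(1 4 10)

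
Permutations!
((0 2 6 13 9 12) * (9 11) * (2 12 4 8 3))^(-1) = ((0 12)(2 6 13 11 9 4 8 3))^(-1) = (0 12)(2 3 8 4 9 11 13 6)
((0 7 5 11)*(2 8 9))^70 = ((0 7 5 11)(2 8 9))^70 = (0 5)(2 8 9)(7 11)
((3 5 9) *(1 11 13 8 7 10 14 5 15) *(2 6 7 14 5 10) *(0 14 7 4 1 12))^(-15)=(0 14 10 5 9 3 15 12)(1 11 13 8 7 2 6 4)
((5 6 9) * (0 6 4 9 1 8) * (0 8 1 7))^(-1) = ((0 6 7)(4 9 5))^(-1) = (0 7 6)(4 5 9)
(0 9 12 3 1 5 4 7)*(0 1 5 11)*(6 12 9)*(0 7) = (0 6 12 3 5 4)(1 11 7) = [6, 11, 2, 5, 0, 4, 12, 1, 8, 9, 10, 7, 3]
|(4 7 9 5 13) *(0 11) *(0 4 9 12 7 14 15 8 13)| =|(0 11 4 14 15 8 13 9 5)(7 12)| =18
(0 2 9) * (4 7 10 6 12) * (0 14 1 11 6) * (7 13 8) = [2, 11, 9, 3, 13, 5, 12, 10, 7, 14, 0, 6, 4, 8, 1] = (0 2 9 14 1 11 6 12 4 13 8 7 10)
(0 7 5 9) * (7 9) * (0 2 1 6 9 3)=(0 3)(1 6 9 2)(5 7)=[3, 6, 1, 0, 4, 7, 9, 5, 8, 2]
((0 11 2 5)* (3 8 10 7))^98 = (0 2)(3 10)(5 11)(7 8)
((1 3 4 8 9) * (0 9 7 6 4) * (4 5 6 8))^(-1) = ((0 9 1 3)(5 6)(7 8))^(-1) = (0 3 1 9)(5 6)(7 8)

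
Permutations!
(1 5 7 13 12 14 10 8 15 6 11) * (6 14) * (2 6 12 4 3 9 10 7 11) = (1 5 11)(2 6)(3 9 10 8 15 14 7 13 4) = [0, 5, 6, 9, 3, 11, 2, 13, 15, 10, 8, 1, 12, 4, 7, 14]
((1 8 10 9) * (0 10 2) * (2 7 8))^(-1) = (0 2 1 9 10)(7 8)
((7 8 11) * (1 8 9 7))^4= (1 8 11)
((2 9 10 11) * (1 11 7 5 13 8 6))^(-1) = ((1 11 2 9 10 7 5 13 8 6))^(-1) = (1 6 8 13 5 7 10 9 2 11)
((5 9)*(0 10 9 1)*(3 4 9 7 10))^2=(10)(0 4 5)(1 3 9)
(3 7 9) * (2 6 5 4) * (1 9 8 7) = (1 9 3)(2 6 5 4)(7 8) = [0, 9, 6, 1, 2, 4, 5, 8, 7, 3]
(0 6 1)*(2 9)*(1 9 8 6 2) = [2, 0, 8, 3, 4, 5, 9, 7, 6, 1] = (0 2 8 6 9 1)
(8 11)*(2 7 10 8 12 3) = (2 7 10 8 11 12 3) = [0, 1, 7, 2, 4, 5, 6, 10, 11, 9, 8, 12, 3]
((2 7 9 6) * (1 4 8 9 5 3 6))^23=(1 9 8 4)(2 3 7 6 5)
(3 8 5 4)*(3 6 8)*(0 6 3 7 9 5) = (0 6 8)(3 7 9 5 4) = [6, 1, 2, 7, 3, 4, 8, 9, 0, 5]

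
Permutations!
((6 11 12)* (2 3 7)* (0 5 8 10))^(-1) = (0 10 8 5)(2 7 3)(6 12 11)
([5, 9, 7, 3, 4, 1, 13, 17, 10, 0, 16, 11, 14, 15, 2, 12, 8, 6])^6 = (0 1)(2 12 13 17)(5 9)(6 7 14 15)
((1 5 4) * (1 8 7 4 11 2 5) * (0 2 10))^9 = (0 10 11 5 2)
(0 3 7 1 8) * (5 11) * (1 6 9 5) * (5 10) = [3, 8, 2, 7, 4, 11, 9, 6, 0, 10, 5, 1] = (0 3 7 6 9 10 5 11 1 8)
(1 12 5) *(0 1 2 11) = (0 1 12 5 2 11) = [1, 12, 11, 3, 4, 2, 6, 7, 8, 9, 10, 0, 5]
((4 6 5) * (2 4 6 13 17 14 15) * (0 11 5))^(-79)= (0 11 5 6)(2 15 14 17 13 4)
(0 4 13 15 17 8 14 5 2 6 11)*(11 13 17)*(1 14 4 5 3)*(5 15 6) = (0 15 11)(1 14 3)(2 5)(4 17 8)(6 13) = [15, 14, 5, 1, 17, 2, 13, 7, 4, 9, 10, 0, 12, 6, 3, 11, 16, 8]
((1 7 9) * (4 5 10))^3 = (10)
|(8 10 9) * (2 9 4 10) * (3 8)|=4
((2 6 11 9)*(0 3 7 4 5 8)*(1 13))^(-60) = ((0 3 7 4 5 8)(1 13)(2 6 11 9))^(-60) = (13)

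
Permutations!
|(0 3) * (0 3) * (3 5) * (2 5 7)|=4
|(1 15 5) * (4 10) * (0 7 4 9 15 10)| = |(0 7 4)(1 10 9 15 5)| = 15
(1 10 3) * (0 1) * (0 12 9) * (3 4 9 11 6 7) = (0 1 10 4 9)(3 12 11 6 7) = [1, 10, 2, 12, 9, 5, 7, 3, 8, 0, 4, 6, 11]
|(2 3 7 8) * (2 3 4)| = |(2 4)(3 7 8)| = 6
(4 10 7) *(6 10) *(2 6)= (2 6 10 7 4)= [0, 1, 6, 3, 2, 5, 10, 4, 8, 9, 7]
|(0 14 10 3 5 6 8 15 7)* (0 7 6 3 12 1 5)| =21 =|(0 14 10 12 1 5 3)(6 8 15)|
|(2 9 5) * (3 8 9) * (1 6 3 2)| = |(1 6 3 8 9 5)| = 6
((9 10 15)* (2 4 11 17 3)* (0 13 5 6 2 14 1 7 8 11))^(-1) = ((0 13 5 6 2 4)(1 7 8 11 17 3 14)(9 10 15))^(-1) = (0 4 2 6 5 13)(1 14 3 17 11 8 7)(9 15 10)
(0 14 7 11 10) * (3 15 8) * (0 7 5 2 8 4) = (0 14 5 2 8 3 15 4)(7 11 10) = [14, 1, 8, 15, 0, 2, 6, 11, 3, 9, 7, 10, 12, 13, 5, 4]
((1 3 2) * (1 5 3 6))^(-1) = (1 6)(2 3 5) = ((1 6)(2 5 3))^(-1)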